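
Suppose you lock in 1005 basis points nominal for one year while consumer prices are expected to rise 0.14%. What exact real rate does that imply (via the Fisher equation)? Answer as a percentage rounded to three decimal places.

9.896%

1 + r = 1.10050 / 1.00140 = 1.098961
r = 1.098961 − 1 = 9.8961%, i.e. 9.896%.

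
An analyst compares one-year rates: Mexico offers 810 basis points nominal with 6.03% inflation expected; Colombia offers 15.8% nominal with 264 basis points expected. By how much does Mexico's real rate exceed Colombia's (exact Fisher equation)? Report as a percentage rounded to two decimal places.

Mexico: (1 + 0.0810)/(1 + 0.0603) − 1 = 1.9523%
Colombia: (1 + 0.1580)/(1 + 0.0264) − 1 = 12.8215%
Differential = 1.9523% − 12.8215% = -10.8692% → -10.87%.

-10.87%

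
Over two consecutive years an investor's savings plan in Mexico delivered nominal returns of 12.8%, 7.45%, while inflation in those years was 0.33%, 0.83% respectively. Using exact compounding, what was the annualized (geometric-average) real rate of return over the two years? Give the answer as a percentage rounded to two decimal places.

Compound the nominal returns: 1.1280 × 1.0745 = 1.21203600.
Compound inflation: 1.0033 × 1.0083 = 1.01162739.
Deflate: 1.21203600 / 1.01162739 = 1.19810516.
Annualized real rate = 1.19810516^(1/2) − 1 = 9.4580% → 9.46%.

9.46%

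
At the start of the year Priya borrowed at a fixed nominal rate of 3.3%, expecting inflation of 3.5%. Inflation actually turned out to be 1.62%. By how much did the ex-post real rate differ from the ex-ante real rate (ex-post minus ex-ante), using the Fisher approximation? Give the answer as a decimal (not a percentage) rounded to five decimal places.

0.01880

Ex-ante: 3.3% − 3.5% = -0.200%
Ex-post: 3.3% − 1.62% = 1.680%
Difference (ex-post − ex-ante) = 1.8800% → 0.01880.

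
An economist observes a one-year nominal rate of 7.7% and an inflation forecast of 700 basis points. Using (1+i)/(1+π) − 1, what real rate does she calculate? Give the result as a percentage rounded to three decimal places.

0.654%

1 + r = 1.07700 / 1.07000 = 1.006542
r = 1.006542 − 1 = 0.6542%, i.e. 0.654%.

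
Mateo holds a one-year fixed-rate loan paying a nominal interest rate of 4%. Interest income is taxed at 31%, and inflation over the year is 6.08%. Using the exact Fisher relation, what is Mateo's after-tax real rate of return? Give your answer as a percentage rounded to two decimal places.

After-tax nominal return = 4% × (1 − 0.31) = 2.7600%.
1 + r = 1.02760 / 1.06080 = 0.968703
After-tax real rate = 0.968703 − 1 → -3.13%.

-3.13%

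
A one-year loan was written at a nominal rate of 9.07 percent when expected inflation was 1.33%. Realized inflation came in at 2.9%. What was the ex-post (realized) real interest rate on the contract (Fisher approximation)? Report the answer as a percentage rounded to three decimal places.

Ex-post: 9.07% − 2.9% = 6.170%
So the realized real rate is 6.170%.

6.170%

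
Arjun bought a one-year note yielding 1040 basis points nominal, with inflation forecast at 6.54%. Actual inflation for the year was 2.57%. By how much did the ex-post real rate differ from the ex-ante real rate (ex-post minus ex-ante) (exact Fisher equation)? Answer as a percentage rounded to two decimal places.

Ex-ante: (1 + 0.1040)/(1 + 0.0654) − 1 = 3.6231%
Ex-post: (1 + 0.1040)/(1 + 0.0257) − 1 = 7.6338%
Difference (ex-post − ex-ante) = 4.0108% → 4.01%.

4.01%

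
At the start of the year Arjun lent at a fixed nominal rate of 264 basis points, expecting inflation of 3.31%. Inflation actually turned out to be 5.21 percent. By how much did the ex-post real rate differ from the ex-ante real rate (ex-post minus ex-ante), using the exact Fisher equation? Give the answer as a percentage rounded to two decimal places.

-1.79%

Ex-ante: (1 + 0.0264)/(1 + 0.0331) − 1 = -0.6485%
Ex-post: (1 + 0.0264)/(1 + 0.0521) − 1 = -2.4427%
Difference (ex-post − ex-ante) = -1.7942% → -1.79%.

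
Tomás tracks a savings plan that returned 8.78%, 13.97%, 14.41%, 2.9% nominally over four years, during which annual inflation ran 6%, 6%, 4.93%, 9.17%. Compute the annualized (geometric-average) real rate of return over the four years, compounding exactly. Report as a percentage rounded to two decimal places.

3.19%

Nominal growth factor = 1.0878 × 1.1397 × 1.1441 × 1.0290 = 1.45954995
Price-level growth factor = 1.0600 × 1.0600 × 1.0493 × 1.0917 = 1.28710718
Real growth factor = 1.45954995 / 1.28710718 = 1.13397701
Annualized real rate = 1.13397701^(1/4) − 1 = 3.1932% → 3.19%.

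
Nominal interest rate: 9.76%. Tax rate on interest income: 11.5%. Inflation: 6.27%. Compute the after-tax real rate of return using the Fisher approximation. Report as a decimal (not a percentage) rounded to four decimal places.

0.0237

After-tax nominal return = 9.76% × (1 − 0.115) = 8.6376%.
r ≈ 8.6376% − 6.27% → 0.0237.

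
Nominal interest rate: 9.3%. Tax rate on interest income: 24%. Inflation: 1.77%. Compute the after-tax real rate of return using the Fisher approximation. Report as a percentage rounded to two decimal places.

After-tax nominal return = 9.3% × (1 − 0.24) = 7.0680%.
r ≈ 7.0680% − 1.77% → 5.30%.

5.30%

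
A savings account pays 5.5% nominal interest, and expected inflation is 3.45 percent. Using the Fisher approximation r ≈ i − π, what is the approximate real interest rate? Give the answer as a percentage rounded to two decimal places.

r ≈ i − π = 5.5% − 3.45% = 2.05%.

2.05%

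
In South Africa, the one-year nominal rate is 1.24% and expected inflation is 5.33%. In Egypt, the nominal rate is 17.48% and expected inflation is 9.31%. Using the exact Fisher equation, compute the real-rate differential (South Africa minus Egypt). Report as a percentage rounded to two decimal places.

-11.36%

South Africa: (1 + 0.0124)/(1 + 0.0533) − 1 = -3.8830%
Egypt: (1 + 0.1748)/(1 + 0.0931) − 1 = 7.4742%
Differential = -3.8830% − 7.4742% = -11.3572% → -11.36%.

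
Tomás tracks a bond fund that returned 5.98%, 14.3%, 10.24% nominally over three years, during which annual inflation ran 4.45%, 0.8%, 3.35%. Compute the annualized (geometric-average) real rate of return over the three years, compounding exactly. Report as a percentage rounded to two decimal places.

7.06%

Nominal growth factor = 1.0598 × 1.1430 × 1.1024 = 1.33539378
Price-level growth factor = 1.0445 × 1.0080 × 1.0335 = 1.08812668
Real growth factor = 1.33539378 / 1.08812668 = 1.22724110
Annualized real rate = 1.22724110^(1/3) − 1 = 7.0640% → 7.06%.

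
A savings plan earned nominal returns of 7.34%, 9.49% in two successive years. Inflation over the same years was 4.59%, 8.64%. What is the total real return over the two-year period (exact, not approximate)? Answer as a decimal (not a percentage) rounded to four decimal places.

Nominal growth factor = 1.0734 × 1.0949 = 1.175266
Price-level growth factor = 1.0459 × 1.0864 = 1.136266
Real growth factor = 1.175266 / 1.136266 = 1.034323
Total real return = 1.034323 − 1 → 0.0343.

0.0343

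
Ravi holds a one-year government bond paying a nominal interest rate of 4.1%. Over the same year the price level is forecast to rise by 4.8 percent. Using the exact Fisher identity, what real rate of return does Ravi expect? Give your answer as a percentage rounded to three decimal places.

-0.668%

1 + r = 1.04100 / 1.04800 = 0.993321
r = 0.993321 − 1 = -0.6679%, i.e. -0.668%.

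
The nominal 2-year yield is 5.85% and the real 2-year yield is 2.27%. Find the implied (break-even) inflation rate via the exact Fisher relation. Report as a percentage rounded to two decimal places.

3.50%

(1 + π) = (1 + i)/(1 + r) = 1.05850 / 1.02270 = 1.035005
Break-even inflation = 1.035005 − 1 → 3.50%.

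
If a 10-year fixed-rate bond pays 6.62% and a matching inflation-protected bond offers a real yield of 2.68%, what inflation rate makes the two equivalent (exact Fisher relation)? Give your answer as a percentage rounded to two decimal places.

(1 + π) = (1 + i)/(1 + r) = 1.06620 / 1.02680 = 1.038372
Break-even inflation = 1.038372 − 1 → 3.84%.

3.84%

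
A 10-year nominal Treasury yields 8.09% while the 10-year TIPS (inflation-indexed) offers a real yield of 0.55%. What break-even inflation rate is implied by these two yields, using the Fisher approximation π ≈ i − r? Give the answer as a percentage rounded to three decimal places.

7.540%

π ≈ i − r = 8.09% − 0.55% → 7.540%.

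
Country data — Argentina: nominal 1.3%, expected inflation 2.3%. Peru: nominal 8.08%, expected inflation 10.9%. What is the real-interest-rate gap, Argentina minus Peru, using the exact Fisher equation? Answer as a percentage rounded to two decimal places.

1.57%

Argentina: (1 + 0.0130)/(1 + 0.0230) − 1 = -0.9775%
Peru: (1 + 0.0808)/(1 + 0.1090) − 1 = -2.5428%
Differential = -0.9775% − (-2.5428%) = 1.5653% → 1.57%.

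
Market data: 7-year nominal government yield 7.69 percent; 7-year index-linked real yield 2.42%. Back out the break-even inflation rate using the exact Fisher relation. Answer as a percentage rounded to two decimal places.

5.15%

(1 + π) = (1 + i)/(1 + r) = 1.07690 / 1.02420 = 1.051455
Break-even inflation = 1.051455 − 1 → 5.15%.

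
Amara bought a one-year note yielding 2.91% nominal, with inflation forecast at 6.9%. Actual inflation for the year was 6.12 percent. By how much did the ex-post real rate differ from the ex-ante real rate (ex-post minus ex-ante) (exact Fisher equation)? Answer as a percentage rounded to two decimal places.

0.71%

Ex-ante: (1 + 0.0291)/(1 + 0.0690) − 1 = -3.7325%
Ex-post: (1 + 0.0291)/(1 + 0.0612) − 1 = -3.0249%
Difference (ex-post − ex-ante) = 0.7076% → 0.71%.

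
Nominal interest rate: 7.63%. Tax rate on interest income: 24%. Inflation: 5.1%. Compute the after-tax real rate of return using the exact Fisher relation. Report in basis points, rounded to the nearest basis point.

66 basis points

After-tax nominal return = 7.63% × (1 − 0.24) = 5.7988%.
1 + r = 1.057988 / 1.05100 = 1.006649
After-tax real rate = 1.006649 − 1 → 66 basis points.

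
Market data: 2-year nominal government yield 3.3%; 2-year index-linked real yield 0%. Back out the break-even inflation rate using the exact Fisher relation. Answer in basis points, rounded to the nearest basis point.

(1 + π) = (1 + i)/(1 + r) = 1.03300 / 1.00000 = 1.033000
Break-even inflation = 1.033000 − 1 → 330 basis points.

330 basis points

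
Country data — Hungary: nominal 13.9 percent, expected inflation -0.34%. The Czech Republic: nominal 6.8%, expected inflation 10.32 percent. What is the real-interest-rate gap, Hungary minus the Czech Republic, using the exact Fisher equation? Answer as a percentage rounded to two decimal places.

17.48%

Hungary: (1 + 0.1390)/(1 − 0.0034) − 1 = 14.2886%
The Czech Republic: (1 + 0.0680)/(1 + 0.1032) − 1 = -3.1907%
Differential = 14.2886% − (-3.1907%) = 17.4793% → 17.48%.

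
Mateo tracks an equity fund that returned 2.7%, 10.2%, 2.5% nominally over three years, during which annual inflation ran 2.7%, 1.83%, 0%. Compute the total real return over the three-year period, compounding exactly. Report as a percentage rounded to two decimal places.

Compound the nominal returns: 1.0270 × 1.1020 × 1.0250 = 1.160048.
Compound inflation: 1.0270 × 1.0183 × 1.0000 = 1.045794.
Deflate: 1.160048 / 1.045794 = 1.109251.
Total real return = 1.109251 − 1 → 10.93%.

10.93%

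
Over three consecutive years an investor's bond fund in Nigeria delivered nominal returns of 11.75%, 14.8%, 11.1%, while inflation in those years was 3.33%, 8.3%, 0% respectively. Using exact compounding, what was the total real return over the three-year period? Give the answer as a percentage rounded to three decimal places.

27.365%

Compound the nominal returns: 1.1175 × 1.1480 × 1.1110 = 1.425291.
Compound inflation: 1.0333 × 1.0830 × 1.0000 = 1.119064.
Deflate: 1.425291 / 1.119064 = 1.273646.
Total real return = 1.273646 − 1 → 27.365%.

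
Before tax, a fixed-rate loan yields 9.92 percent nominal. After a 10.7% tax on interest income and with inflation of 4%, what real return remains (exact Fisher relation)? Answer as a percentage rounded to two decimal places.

4.67%

After-tax nominal return = 9.92% × (1 − 0.107) = 8.85856%.
1 + r = 1.0885856 / 1.04000 = 1.046717
After-tax real rate = 1.046717 − 1 → 4.67%.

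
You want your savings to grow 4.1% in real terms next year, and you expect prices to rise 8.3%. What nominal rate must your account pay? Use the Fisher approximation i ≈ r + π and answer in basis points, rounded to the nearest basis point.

i ≈ r + π = 4.1% + 8.3% = 1240 basis points.

1240 basis points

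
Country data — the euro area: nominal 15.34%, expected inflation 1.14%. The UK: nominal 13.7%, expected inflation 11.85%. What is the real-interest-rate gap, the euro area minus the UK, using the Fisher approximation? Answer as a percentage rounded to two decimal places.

12.35%

The euro area: 15.34% − 1.14% = 14.200%
The UK: 13.7% − 11.85% = 1.850%
Differential = 12.350% → 12.35%.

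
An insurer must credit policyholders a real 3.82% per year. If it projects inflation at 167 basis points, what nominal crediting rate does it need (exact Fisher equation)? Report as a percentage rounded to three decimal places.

(1 + i) = (1 + r)(1 + π) = 1.03820 × 1.01670 = 1.05553794
i = 1.05553794 − 1, so the required nominal rate is 5.554%.

5.554%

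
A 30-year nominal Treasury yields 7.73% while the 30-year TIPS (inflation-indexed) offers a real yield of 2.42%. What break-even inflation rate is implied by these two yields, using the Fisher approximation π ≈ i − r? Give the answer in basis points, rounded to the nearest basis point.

531 basis points

π ≈ i − r = 7.73% − 2.42% → 531 basis points.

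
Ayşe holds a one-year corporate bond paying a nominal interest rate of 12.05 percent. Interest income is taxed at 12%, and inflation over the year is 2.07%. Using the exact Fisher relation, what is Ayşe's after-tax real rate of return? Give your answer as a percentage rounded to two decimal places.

After-tax nominal return = 12.05% × (1 − 0.12) = 10.6040%.
1 + r = 1.10604 / 1.02070 = 1.083609
After-tax real rate = 1.083609 − 1 → 8.36%.

8.36%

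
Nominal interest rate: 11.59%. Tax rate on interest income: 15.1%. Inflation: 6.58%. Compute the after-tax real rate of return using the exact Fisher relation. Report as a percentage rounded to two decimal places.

After-tax nominal return = 11.59% × (1 − 0.151) = 9.83991%.
1 + r = 1.0983991 / 1.06580 = 1.030587
After-tax real rate = 1.030587 − 1 → 3.06%.

3.06%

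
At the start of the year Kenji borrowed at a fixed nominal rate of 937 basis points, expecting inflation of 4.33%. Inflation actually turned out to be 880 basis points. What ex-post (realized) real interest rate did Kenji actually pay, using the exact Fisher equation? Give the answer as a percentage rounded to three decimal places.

Ex-post: (1 + 0.0937)/(1 + 0.0880) − 1 = 0.5239%
So the realized real rate is 0.524%.

0.524%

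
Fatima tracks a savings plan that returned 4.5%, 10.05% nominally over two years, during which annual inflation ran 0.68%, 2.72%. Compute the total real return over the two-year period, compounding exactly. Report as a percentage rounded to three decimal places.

Nominal growth factor = 1.0450 × 1.1005 = 1.150023
Price-level growth factor = 1.0068 × 1.0272 = 1.034185
Real growth factor = 1.150023 / 1.034185 = 1.112009
Total real return = 1.112009 − 1 → 11.201%.

11.201%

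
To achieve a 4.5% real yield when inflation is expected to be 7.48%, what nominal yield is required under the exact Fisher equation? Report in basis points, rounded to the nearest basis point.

(1 + i) = (1 + r)(1 + π) = 1.04500 × 1.07480 = 1.123166
i = 1.123166 − 1, so the required nominal rate is 1232 basis points.

1232 basis points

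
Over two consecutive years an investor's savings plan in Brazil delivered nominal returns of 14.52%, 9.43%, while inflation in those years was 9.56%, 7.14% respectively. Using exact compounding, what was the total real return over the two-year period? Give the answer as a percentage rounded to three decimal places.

6.761%

Nominal growth factor = 1.1452 × 1.0943 = 1.253192
Price-level growth factor = 1.0956 × 1.0714 = 1.173826
Real growth factor = 1.253192 / 1.173826 = 1.067614
Total real return = 1.067614 − 1 → 6.761%.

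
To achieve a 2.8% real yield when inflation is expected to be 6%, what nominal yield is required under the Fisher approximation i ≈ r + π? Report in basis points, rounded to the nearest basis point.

i ≈ r + π = 2.8% + 6% = 880 basis points.

880 basis points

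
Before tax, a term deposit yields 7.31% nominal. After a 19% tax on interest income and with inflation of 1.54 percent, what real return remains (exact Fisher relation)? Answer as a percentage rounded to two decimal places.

After-tax nominal return = 7.31% × (1 − 0.19) = 5.9211%.
1 + r = 1.059211 / 1.01540 = 1.043147
After-tax real rate = 1.043147 − 1 → 4.31%.

4.31%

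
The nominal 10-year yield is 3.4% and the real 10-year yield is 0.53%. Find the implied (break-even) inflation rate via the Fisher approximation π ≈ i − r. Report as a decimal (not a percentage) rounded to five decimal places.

0.02870

π ≈ i − r = 3.4% − 0.53% → 0.02870.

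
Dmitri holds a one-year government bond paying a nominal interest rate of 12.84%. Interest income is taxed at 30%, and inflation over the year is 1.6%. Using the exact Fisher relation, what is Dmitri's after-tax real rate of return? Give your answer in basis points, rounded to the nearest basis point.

After-tax nominal return = 12.84% × (1 − 0.3) = 8.9880%.
1 + r = 1.08988 / 1.01600 = 1.072717
After-tax real rate = 1.072717 − 1 → 727 basis points.

727 basis points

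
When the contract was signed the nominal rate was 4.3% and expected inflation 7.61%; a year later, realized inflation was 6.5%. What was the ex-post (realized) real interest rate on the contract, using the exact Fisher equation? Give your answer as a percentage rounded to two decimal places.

Ex-post: (1 + 0.0430)/(1 + 0.0650) − 1 = -2.0657%
So the realized real rate is -2.07%.

-2.07%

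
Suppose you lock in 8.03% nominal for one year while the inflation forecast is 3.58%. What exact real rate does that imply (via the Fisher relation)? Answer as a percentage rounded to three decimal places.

By the Fisher relation, 1 + r = (1 + i)/(1 + π).
1 + r = 1.08030 / 1.03580 = 1.042962
r = 1.042962 − 1 = 4.2962%, i.e. 4.296%.

4.296%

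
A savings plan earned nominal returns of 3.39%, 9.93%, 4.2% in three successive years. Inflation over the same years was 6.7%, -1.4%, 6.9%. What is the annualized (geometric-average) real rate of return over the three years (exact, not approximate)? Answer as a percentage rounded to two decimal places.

Nominal growth factor = 1.0339 × 1.0993 × 1.0420 = 1.18430205
Price-level growth factor = 1.0670 × 0.9860 × 1.0690 = 1.12465428
Real growth factor = 1.18430205 / 1.12465428 = 1.05303654
Annualized real rate = 1.05303654^(1/3) − 1 = 1.7375% → 1.74%.

1.74%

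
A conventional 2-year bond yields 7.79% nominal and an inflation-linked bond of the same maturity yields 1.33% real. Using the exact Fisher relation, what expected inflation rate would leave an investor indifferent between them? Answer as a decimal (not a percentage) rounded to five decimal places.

0.06375

(1 + π) = (1 + i)/(1 + r) = 1.07790 / 1.01330 = 1.063752
Break-even inflation = 1.063752 − 1 → 0.06375.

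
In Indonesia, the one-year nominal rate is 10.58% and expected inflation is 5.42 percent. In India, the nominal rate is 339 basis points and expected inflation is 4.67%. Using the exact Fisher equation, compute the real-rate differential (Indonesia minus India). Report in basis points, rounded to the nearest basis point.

612 basis points

Indonesia: (1 + 0.1058)/(1 + 0.0542) − 1 = 4.8947%
India: (1 + 0.0339)/(1 + 0.0467) − 1 = -1.2229%
Differential = 4.8947% − (-1.2229%) = 6.1176% → 612 basis points.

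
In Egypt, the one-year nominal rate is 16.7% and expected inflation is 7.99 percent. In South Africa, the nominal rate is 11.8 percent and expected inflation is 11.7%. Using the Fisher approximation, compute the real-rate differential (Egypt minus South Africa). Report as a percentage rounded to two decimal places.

8.61%

Egypt: 16.7% − 7.99% = 8.710%
South Africa: 11.8% − 11.7% = 0.100%
Differential = 8.610% → 8.61%.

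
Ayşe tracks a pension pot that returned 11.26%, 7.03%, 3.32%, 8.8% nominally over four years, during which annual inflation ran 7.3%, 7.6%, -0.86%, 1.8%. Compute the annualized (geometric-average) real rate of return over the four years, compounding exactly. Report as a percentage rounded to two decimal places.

3.53%

Compound the nominal returns: 1.1126 × 1.0703 × 1.0332 × 1.0880 = 1.33862174.
Compound inflation: 1.0730 × 1.0760 × 0.9914 × 1.0180 = 1.16522203.
Deflate: 1.33862174 / 1.16522203 = 1.14881259.
Annualized real rate = 1.14881259^(1/4) − 1 = 3.5291% → 3.53%.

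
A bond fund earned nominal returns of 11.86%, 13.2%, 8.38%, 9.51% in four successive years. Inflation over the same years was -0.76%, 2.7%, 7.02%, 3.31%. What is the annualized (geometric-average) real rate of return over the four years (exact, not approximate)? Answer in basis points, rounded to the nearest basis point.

Nominal growth factor = 1.1186 × 1.1320 × 1.0838 × 1.0951 = 1.50287952
Price-level growth factor = 0.9924 × 1.0270 × 1.0702 × 1.0331 = 1.12684584
Real growth factor = 1.50287952 / 1.12684584 = 1.33370463
Annualized real rate = 1.33370463^(1/4) − 1 = 7.4645% → 746 basis points.

746 basis points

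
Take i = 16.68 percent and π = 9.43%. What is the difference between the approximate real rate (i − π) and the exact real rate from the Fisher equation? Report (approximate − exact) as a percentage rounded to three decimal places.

Approximate: r ≈ 16.680% − 9.430% = 7.2500%
Exact: (1 + 0.1668)/(1 + 0.0943) − 1 = 6.6252%
Error = 7.2500% − 6.6252% = 0.6248% → 0.625%.

0.625%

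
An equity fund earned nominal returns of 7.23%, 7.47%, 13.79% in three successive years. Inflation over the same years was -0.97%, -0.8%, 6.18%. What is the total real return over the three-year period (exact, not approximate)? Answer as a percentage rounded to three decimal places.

Nominal growth factor = 1.0723 × 1.0747 × 1.1379 = 1.311317
Price-level growth factor = 0.9903 × 0.9920 × 1.0618 = 1.043089
Real growth factor = 1.311317 / 1.043089 = 1.257148
Total real return = 1.257148 − 1 → 25.715%.

25.715%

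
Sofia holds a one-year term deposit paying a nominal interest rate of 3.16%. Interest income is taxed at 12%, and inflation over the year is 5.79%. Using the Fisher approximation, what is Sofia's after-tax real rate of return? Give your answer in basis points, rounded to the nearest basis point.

-301 basis points

After-tax nominal return = 3.16% × (1 − 0.12) = 2.7808%.
r ≈ 2.7808% − 5.79% → -301 basis points.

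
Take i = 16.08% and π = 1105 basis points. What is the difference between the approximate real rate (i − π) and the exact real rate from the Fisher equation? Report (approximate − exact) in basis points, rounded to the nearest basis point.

Approximate: r ≈ 16.080% − 11.050% = 5.0300%
Exact: (1 + 0.1608)/(1 + 0.1105) − 1 = 4.5295%
Error = 5.0300% − 4.5295% = 0.5005% → 50 basis points.

50 basis points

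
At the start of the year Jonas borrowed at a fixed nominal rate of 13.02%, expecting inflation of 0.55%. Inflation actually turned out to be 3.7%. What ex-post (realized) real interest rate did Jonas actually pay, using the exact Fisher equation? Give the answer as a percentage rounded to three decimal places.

8.987%

Ex-post: (1 + 0.1302)/(1 + 0.0370) − 1 = 8.98746%
So the realized real rate is 8.987%.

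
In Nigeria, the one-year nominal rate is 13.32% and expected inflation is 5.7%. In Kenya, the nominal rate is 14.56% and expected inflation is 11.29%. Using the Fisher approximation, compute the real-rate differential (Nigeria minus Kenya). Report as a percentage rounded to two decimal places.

Nigeria: 13.32% − 5.7% = 7.620%
Kenya: 14.56% − 11.29% = 3.270%
Differential = 4.350% → 4.35%.

4.35%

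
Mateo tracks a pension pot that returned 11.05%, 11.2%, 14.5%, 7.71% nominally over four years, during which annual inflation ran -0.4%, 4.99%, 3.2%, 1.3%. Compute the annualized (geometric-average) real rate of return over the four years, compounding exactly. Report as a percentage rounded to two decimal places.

8.64%

Nominal growth factor = 1.1105 × 1.1120 × 1.1450 × 1.0771 = 1.52294726
Price-level growth factor = 0.9960 × 1.0499 × 1.0320 × 1.0130 = 1.09319193
Real growth factor = 1.52294726 / 1.09319193 = 1.39311974
Annualized real rate = 1.39311974^(1/4) − 1 = 8.6418% → 8.64%.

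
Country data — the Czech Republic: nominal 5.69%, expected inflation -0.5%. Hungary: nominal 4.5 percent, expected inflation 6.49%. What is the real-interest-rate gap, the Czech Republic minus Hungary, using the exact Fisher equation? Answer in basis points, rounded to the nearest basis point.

809 basis points

The Czech Republic: (1 + 0.0569)/(1 − 0.0050) − 1 = 6.2211%
Hungary: (1 + 0.0450)/(1 + 0.0649) − 1 = -1.8687%
Differential = 6.2211% − (-1.8687%) = 8.0898% → 809 basis points.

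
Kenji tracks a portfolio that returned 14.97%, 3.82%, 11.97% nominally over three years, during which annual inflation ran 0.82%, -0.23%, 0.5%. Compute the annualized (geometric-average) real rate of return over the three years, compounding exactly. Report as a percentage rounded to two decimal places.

Compound the nominal returns: 1.1497 × 1.0382 × 1.1197 = 1.33649468.
Compound inflation: 1.0082 × 0.9977 × 1.0050 = 1.01091055.
Deflate: 1.33649468 / 1.01091055 = 1.32207017.
Annualized real rate = 1.32207017^(1/3) − 1 = 9.7534% → 9.75%.

9.75%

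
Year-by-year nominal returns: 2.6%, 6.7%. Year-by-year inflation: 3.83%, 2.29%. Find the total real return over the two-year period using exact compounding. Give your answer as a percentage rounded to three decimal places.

3.076%

Nominal growth factor = 1.0260 × 1.0670 = 1.094742
Price-level growth factor = 1.0383 × 1.0229 = 1.062077
Real growth factor = 1.094742 / 1.062077 = 1.030756
Total real return = 1.030756 − 1 → 3.076%.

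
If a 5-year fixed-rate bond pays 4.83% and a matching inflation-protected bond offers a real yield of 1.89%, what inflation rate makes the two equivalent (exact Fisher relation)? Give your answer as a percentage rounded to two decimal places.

(1 + π) = (1 + i)/(1 + r) = 1.04830 / 1.01890 = 1.028855
Break-even inflation = 1.028855 − 1 → 2.89%.

2.89%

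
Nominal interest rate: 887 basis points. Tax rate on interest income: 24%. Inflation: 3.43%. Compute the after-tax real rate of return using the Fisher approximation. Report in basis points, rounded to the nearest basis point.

After-tax nominal return = 8.87% × (1 − 0.24) = 6.7412%.
r ≈ 6.7412% − 3.43% → 331 basis points.

331 basis points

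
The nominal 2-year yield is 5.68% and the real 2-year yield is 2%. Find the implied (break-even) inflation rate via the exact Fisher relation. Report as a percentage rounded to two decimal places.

(1 + π) = (1 + i)/(1 + r) = 1.05680 / 1.02000 = 1.036078
Break-even inflation = 1.036078 − 1 → 3.61%.

3.61%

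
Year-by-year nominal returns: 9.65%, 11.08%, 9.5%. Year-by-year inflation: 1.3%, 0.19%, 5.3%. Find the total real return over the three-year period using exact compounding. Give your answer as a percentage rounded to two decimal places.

Compound the nominal returns: 1.0965 × 1.1108 × 1.0950 = 1.333701.
Compound inflation: 1.0130 × 1.0019 × 1.0530 = 1.068716.
Deflate: 1.333701 / 1.068716 = 1.247948.
Total real return = 1.247948 − 1 → 24.79%.

24.79%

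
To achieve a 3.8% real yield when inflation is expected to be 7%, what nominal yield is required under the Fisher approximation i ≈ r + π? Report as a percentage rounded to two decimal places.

10.80%

i ≈ r + π = 3.8% + 7% = 10.80%.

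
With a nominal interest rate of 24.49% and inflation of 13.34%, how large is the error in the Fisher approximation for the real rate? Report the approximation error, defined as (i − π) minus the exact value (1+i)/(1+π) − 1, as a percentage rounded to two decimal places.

Approximate: r ≈ 24.490% − 13.340% = 11.1500%
Exact: (1 + 0.2449)/(1 + 0.1334) − 1 = 9.8377%
Error = 11.1500% − 9.8377% = 1.3123% → 1.31%.

1.31%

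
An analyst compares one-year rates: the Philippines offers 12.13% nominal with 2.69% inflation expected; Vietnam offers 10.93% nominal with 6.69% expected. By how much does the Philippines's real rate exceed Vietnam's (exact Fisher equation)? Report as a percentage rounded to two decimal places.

The Philippines: (1 + 0.1213)/(1 + 0.0269) − 1 = 9.1927%
Vietnam: (1 + 0.1093)/(1 + 0.0669) − 1 = 3.9741%
Differential = 9.1927% − 3.9741% = 5.2186% → 5.22%.

5.22%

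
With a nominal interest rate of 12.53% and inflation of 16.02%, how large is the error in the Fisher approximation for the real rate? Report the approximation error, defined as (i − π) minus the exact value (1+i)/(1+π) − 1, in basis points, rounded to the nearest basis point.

Approximate: r ≈ 12.530% − 16.020% = -3.4900%
Exact: (1 + 0.1253)/(1 + 0.1602) − 1 = -3.0081%
Error = -3.4900% − (-3.0081%) = -0.4819% → -48 basis points.

-48 basis points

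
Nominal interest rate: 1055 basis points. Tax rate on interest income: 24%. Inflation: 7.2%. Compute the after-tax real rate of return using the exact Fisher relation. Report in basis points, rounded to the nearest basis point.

After-tax nominal return = 10.55% × (1 − 0.24) = 8.0180%.
1 + r = 1.08018 / 1.07200 = 1.007631
After-tax real rate = 1.007631 − 1 → 76 basis points.

76 basis points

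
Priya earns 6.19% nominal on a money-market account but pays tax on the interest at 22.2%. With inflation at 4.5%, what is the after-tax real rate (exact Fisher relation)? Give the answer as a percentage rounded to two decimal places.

After-tax nominal return = 6.19% × (1 − 0.222) = 4.81582%.
1 + r = 1.0481582 / 1.04500 = 1.003022
After-tax real rate = 1.003022 − 1 → 0.30%.

0.30%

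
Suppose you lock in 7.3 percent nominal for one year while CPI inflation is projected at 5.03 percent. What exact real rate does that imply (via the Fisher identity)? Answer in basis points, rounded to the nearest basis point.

216 basis points

1 + r = 1.07300 / 1.05030 = 1.021613
r = 1.021613 − 1 = 2.1613%, i.e. 216 basis points.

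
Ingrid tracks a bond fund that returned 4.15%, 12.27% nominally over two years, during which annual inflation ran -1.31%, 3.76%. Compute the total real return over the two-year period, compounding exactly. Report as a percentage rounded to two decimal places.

Nominal growth factor = 1.0415 × 1.1227 = 1.169292
Price-level growth factor = 0.9869 × 1.0376 = 1.024007
Real growth factor = 1.169292 / 1.024007 = 1.141878
Total real return = 1.141878 − 1 → 14.19%.

14.19%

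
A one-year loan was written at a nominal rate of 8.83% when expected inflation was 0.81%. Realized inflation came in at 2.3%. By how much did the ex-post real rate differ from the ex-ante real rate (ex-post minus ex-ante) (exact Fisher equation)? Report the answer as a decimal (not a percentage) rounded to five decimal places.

Ex-ante: (1 + 0.0883)/(1 + 0.0081) − 1 = 7.9556%
Ex-post: (1 + 0.0883)/(1 + 0.0230) − 1 = 6.3832%
Difference (ex-post − ex-ante) = -1.5724% → -0.01572.

-0.01572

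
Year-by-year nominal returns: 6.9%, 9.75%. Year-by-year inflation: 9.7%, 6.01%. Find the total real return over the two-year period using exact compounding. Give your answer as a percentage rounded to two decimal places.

0.89%

Nominal growth factor = 1.0690 × 1.0975 = 1.173228
Price-level growth factor = 1.0970 × 1.0601 = 1.162930
Real growth factor = 1.173228 / 1.162930 = 1.008855
Total real return = 1.008855 − 1 → 0.89%.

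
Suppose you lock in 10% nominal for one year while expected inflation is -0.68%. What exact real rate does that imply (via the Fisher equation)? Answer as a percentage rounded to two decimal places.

10.75%

By the Fisher equation, 1 + r = (1 + i)/(1 + π).
1 + r = 1.10000 / 0.99320 = 1.107531
r = 1.107531 − 1 = 10.7531%, i.e. 10.75%.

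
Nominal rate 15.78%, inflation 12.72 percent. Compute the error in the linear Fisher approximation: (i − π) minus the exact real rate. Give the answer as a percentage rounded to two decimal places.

0.35%

Approximate: r ≈ 15.780% − 12.720% = 3.0600%
Exact: (1 + 0.1578)/(1 + 0.1272) − 1 = 2.7147%
Error = 3.0600% − 2.7147% = 0.3453% → 0.35%.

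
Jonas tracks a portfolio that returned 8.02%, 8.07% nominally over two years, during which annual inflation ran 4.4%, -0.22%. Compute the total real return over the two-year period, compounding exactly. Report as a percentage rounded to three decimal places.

Nominal growth factor = 1.0802 × 1.0807 = 1.167372
Price-level growth factor = 1.0440 × 0.9978 = 1.041703
Real growth factor = 1.167372 / 1.041703 = 1.120638
Total real return = 1.120638 − 1 → 12.064%.

12.064%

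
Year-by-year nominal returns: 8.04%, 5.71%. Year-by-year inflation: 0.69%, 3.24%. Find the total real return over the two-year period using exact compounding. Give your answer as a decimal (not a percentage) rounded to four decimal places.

Compound the nominal returns: 1.0804 × 1.0571 = 1.142091.
Compound inflation: 1.0069 × 1.0324 = 1.039524.
Deflate: 1.142091 / 1.039524 = 1.098668.
Total real return = 1.098668 − 1 → 0.0987.

0.0987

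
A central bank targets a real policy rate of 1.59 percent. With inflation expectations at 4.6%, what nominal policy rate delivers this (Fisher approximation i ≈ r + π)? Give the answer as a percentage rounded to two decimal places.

6.19%

i ≈ r + π = 1.59% + 4.6% = 6.19%.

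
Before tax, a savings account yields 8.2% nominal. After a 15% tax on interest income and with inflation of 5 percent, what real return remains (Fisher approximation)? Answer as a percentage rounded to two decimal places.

1.97%

After-tax nominal return = 8.2% × (1 − 0.15) = 6.9700%.
r ≈ 6.9700% − 5% → 1.97%.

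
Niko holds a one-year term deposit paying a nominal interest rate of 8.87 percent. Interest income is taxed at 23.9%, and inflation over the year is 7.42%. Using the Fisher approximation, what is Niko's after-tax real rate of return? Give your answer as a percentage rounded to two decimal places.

-0.67%

After-tax nominal return = 8.87% × (1 − 0.239) = 6.75007%.
r ≈ 6.75007% − 7.42% → -0.67%.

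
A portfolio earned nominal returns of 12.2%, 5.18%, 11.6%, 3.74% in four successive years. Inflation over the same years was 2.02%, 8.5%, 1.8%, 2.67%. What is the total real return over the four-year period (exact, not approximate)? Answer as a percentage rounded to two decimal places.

Compound the nominal returns: 1.1220 × 1.0518 × 1.1160 × 1.0374 = 1.366270.
Compound inflation: 1.0202 × 1.0850 × 1.0180 × 1.0267 = 1.156928.
Deflate: 1.366270 / 1.156928 = 1.180946.
Total real return = 1.180946 − 1 → 18.09%.

18.09%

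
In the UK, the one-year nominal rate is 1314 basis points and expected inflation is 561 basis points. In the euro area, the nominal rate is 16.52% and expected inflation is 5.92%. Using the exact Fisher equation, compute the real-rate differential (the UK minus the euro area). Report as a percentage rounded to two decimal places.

The UK: (1 + 0.1314)/(1 + 0.0561) − 1 = 7.1300%
The euro area: (1 + 0.1652)/(1 + 0.0592) − 1 = 10.0076%
Differential = 7.1300% − 10.0076% = -2.8775% → -2.88%.

-2.88%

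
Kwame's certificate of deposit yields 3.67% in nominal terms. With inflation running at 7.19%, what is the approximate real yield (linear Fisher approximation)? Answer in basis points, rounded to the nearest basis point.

r ≈ i − π = 3.67% − 7.19% = -352 basis points.

-352 basis points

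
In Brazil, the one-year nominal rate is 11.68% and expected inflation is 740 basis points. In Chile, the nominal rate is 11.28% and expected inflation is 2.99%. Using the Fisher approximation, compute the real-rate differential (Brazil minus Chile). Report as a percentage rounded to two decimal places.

Brazil: 11.68% − 7.4% = 4.280%
Chile: 11.28% − 2.99% = 8.290%
Differential = -4.010% → -4.01%.

-4.01%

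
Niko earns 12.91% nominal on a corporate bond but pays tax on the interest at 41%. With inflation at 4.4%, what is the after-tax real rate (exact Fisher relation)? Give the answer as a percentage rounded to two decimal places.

After-tax nominal return = 12.91% × (1 − 0.41) = 7.6169%.
1 + r = 1.076169 / 1.04400 = 1.030813
After-tax real rate = 1.030813 − 1 → 3.08%.

3.08%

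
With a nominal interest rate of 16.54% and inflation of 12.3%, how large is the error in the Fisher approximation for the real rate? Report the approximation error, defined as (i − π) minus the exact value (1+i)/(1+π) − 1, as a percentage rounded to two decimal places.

0.46%

Approximate: r ≈ 16.540% − 12.300% = 4.2400%
Exact: (1 + 0.1654)/(1 + 0.1230) − 1 = 3.7756%
Error = 4.2400% − 3.7756% = 0.4644% → 0.46%.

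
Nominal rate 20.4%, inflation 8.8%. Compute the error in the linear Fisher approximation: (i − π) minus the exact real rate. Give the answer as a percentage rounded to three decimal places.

0.938%

Approximate: r ≈ 20.400% − 8.800% = 11.6000%
Exact: (1 + 0.2040)/(1 + 0.0880) − 1 = 10.6618%
Error = 11.6000% − 10.6618% = 0.9382% → 0.938%.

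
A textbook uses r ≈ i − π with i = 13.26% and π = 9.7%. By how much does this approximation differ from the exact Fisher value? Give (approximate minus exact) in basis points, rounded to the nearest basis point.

Approximate: r ≈ 13.260% − 9.700% = 3.5600%
Exact: (1 + 0.1326)/(1 + 0.0970) − 1 = 3.2452%
Error = 3.5600% − 3.2452% = 0.3148% → 31 basis points.

31 basis points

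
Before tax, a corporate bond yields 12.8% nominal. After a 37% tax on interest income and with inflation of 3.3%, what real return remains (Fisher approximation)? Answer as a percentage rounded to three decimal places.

After-tax nominal return = 12.8% × (1 − 0.37) = 8.0640%.
r ≈ 8.0640% − 3.3% → 4.764%.

4.764%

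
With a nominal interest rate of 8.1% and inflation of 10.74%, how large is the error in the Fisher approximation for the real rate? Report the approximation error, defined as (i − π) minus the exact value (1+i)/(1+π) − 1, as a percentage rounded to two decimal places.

-0.26%

Approximate: r ≈ 8.100% − 10.740% = -2.6400%
Exact: (1 + 0.0810)/(1 + 0.1074) − 1 = -2.3840%
Error = -2.6400% − (-2.3840%) = -0.2560% → -0.26%.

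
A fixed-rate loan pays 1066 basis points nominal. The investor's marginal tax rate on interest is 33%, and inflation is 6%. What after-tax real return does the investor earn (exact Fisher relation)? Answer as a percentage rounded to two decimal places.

After-tax nominal return = 10.66% × (1 − 0.33) = 7.1422%.
1 + r = 1.071422 / 1.06000 = 1.010775
After-tax real rate = 1.010775 − 1 → 1.08%.

1.08%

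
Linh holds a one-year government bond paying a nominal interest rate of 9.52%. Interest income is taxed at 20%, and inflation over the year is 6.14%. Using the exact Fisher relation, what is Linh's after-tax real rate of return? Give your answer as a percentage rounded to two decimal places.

1.39%

After-tax nominal return = 9.52% × (1 − 0.2) = 7.6160%.
1 + r = 1.07616 / 1.06140 = 1.013906
After-tax real rate = 1.013906 − 1 → 1.39%.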